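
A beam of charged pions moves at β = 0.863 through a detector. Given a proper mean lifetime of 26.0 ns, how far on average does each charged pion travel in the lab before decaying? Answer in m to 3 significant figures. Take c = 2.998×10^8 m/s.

γ = 1/√(1 − 0.863²) = 1.9794
Dilated lifetime: Δt = γτ₀ = 1.9794 × 26.0 ns = 51.464 ns
d = vΔt = 0.863c × 51.464 ns = 2.5873×10^8 m/s × 5.1464×10^-8 s = 13.3 m

d ≈ 13.3 m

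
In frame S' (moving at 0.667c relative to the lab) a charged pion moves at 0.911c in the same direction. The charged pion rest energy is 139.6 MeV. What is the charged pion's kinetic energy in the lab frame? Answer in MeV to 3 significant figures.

u_lab = (0.911 + 0.667)/(1 + 0.911×0.667) = 0.981565
γ = 1/√(1 − 0.981565²) = 5.2321
K = (γ − 1)m₀c² = (5.2321 − 1) × 139.6 = 4.2321 × 139.6 = 591 MeV

K ≈ 591 MeV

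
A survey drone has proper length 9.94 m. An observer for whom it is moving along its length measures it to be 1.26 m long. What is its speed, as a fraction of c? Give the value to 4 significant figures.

γ = L₀/L = 9.94/1.26 = 7.88889
β = √(1 − 1/γ²) = 0.9919

β ≈ 0.9919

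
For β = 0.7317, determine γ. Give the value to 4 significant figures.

γ = 1/√(1 − β²) = 1/√(1 − 0.7317²) = 1/√(0.464615) = 1.467

γ ≈ 1.467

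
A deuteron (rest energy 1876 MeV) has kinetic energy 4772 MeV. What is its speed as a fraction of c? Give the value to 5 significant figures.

γ = 1 + K/(m₀c²) = 1 + 4772/1876 = 3.543710
β = √(1 − 1/γ²) = 0.95936

β ≈ 0.95936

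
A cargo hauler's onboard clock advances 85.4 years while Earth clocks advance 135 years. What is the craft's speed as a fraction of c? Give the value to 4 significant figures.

β ≈ 0.7745

γ = Δt/τ₀ = 135/85.4 = 1.58080
β = √(1 − 1/γ²) = √(1 − 1/1.58080²) = 0.7745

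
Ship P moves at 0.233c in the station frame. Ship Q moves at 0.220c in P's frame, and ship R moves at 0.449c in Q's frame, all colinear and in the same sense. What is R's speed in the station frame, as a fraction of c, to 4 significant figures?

u ≈ 0.7373c

Compose boost 2: (0.220 + 0.233)/(1 + 0.220×0.233) = 0.4530/1.05126 = 0.430911
Compose boost 3: (0.449 + 0.430911)/(1 + 0.449×0.430911) = 0.879911/1.19348 = 0.7373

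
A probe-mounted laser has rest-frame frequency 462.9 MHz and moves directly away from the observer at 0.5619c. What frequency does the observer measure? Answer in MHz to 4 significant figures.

f_obs ≈ 245.2 MHz

Relativistic Doppler: f_obs = f_src √((1−β)/(1+β))
= 462.9 × √(0.438100/1.56190) = 462.9 × 0.529615 = 245.2 MHz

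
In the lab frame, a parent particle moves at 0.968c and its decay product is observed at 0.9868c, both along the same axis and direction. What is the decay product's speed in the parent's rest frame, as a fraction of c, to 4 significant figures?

u' ≈ 0.4199c

Inverse velocity addition: u' = (u − v)/(1 − uv/c²)
= (0.9868 − 0.968)/(1 − 0.9868×0.968) = 0.01880/0.0447776 = 0.4199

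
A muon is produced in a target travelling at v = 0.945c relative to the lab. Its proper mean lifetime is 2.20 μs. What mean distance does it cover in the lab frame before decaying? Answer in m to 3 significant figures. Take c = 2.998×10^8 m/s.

d ≈ 1910 m

γ = 1/√(1 − 0.945²) = 3.0574
Dilated lifetime: Δt = γτ₀ = 3.0574 × 2.20 μs = 6.7264 μs
d = vΔt = 0.945c × 6.7264 μs = 2.8331×10^8 m/s × 6.7264×10^-6 s = 1910 m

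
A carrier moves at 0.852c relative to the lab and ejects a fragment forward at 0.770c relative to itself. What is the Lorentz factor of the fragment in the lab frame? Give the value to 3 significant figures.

γ ≈ 4.96

u_lab = (0.770 + 0.852)/(1 + 0.770×0.852) = 1.622/1.65604 = 0.979445
γ = 1/√(1 − 0.979445²) = 4.96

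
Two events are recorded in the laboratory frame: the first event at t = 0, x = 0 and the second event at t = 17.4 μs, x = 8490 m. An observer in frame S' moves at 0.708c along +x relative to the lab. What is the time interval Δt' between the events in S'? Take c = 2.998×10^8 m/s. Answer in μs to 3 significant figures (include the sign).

Δt' ≈ -3.75 μs

γ = 1/√(1 − 0.708²) = 1.4160
Δt' = γ(Δt − vΔx/c²) = 1.4160 × (17.4 μs − 0.708×8490 m / (2.998×10^8 m/s))
= 1.4160 × (-2.6498 μs) = -3.75 μs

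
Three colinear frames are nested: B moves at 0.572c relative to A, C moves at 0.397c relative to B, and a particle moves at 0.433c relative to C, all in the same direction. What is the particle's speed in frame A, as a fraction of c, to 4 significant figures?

Compose boost 2: (0.397 + 0.572)/(1 + 0.397×0.572) = 0.9690/1.22708 = 0.789677
Compose boost 3: (0.433 + 0.789677)/(1 + 0.433×0.789677) = 1.22268/1.34193 = 0.9111

u ≈ 0.9111c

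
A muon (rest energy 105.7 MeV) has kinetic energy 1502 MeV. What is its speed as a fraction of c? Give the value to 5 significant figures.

γ = 1 + K/(m₀c²) = 1 + 1502/105.7 = 15.21003
β = √(1 − 1/γ²) = 0.99784

β ≈ 0.99784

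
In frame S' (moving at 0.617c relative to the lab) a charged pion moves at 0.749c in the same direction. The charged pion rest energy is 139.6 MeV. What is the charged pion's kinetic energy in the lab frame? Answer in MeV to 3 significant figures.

K ≈ 252 MeV

u_lab = (0.749 + 0.617)/(1 + 0.749×0.617) = 0.934252
γ = 1/√(1 − 0.934252²) = 2.8041
K = (γ − 1)m₀c² = (2.8041 − 1) × 139.6 = 1.8041 × 139.6 = 252 MeV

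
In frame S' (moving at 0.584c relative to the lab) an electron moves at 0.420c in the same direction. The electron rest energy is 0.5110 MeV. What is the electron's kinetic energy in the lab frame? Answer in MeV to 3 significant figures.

u_lab = (0.420 + 0.584)/(1 + 0.420×0.584) = 0.806244
γ = 1/√(1 − 0.806244²) = 1.6904
K = (γ − 1)m₀c² = (1.6904 − 1) × 0.5110 = 0.69038 × 0.5110 = 0.353 MeV

K ≈ 0.353 MeV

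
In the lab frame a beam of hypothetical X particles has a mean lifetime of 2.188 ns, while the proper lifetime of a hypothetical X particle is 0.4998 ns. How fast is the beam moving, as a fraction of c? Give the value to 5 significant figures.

γ = Δt/τ₀ = 2.188/0.4998 = 4.377751
β = √(1 − 1/γ²) = √(1 − 1/4.377751²) = 0.97356

β ≈ 0.97356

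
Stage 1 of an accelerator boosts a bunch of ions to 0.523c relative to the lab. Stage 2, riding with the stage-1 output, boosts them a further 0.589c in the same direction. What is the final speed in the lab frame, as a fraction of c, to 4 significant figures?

Compose boost 2: (0.589 + 0.523)/(1 + 0.589×0.523) = 1.112/1.30805 = 0.8501

u ≈ 0.8501c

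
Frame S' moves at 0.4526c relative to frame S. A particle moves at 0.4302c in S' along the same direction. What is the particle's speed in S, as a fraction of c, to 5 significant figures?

Relativistic velocity addition: u = (u' + v)/(1 + u'v/c²)
= (0.4302 + 0.4526)/(1 + 0.4302×0.4526) = 0.88280/1.194709 = 0.73893

u ≈ 0.73893c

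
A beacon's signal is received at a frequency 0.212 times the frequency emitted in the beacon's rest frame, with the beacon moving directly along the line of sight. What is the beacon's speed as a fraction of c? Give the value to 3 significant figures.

f_obs/f_src = √((1−β)/(1+β)) = 0.212  ⇒  (1−β)/(1+β) = 0.044944
β = |1 − D²|/(1 + D²) = |1 − 0.044944|/(1 + 0.044944) = 0.914

β ≈ 0.914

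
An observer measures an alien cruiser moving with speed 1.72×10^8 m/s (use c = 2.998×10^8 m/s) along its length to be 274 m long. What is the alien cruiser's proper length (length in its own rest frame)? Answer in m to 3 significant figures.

L₀ ≈ 335 m

β = v/c = 1.72×10^8 / 2.998×10^8 = 0.57372
γ = 1/√(1 − 0.57372²) = 1.2209
L₀ = γL = 1.2209 × 274 = 335 m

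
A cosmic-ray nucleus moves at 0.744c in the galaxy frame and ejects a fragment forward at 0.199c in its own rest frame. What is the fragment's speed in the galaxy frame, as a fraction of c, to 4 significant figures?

Compose boost 2: (0.199 + 0.744)/(1 + 0.199×0.744) = 0.9430/1.14806 = 0.8214

u ≈ 0.8214c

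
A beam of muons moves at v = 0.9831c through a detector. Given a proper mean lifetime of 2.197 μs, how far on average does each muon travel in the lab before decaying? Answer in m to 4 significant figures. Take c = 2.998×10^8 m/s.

γ = 1/√(1 − 0.9831²) = 5.46241
Dilated lifetime: Δt = γτ₀ = 5.46241 × 2.197 μs = 12.0009 μs
d = vΔt = 0.9831c × 12.0009 μs = 2.94733×10^8 m/s × 1.20009×10^-5 s = 3537 m

d ≈ 3537 m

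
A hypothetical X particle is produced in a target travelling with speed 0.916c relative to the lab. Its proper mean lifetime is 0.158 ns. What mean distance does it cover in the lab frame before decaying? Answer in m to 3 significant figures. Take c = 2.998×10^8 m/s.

d ≈ 0.108 m

γ = 1/√(1 − 0.916²) = 2.4927
Dilated lifetime: Δt = γτ₀ = 2.4927 × 0.158 ns = 0.39384 ns
d = vΔt = 0.916c × 0.39384 ns = 2.7462×10^8 m/s × 3.9384×10^-10 s = 0.108 m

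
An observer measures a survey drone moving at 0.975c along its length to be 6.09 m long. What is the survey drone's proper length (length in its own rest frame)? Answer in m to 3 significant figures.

γ = 1/√(1 − 0.975²) = 4.5004
L₀ = γL = 4.5004 × 6.09 = 27.4 m

L₀ ≈ 27.4 m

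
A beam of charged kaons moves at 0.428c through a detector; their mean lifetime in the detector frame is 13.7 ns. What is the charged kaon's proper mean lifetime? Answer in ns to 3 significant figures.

γ = 1/√(1 − 0.428²) = 1.1065
Proper time: τ₀ = Δt/γ = 13.7/1.1065 = 12.4 ns

τ₀ ≈ 12.4 ns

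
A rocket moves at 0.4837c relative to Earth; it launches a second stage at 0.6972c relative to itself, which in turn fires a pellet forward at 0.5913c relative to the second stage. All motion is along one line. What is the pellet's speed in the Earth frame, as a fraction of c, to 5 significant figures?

Compose boost 2: (0.6972 + 0.4837)/(1 + 0.6972×0.4837) = 1.1809/1.337236 = 0.8830904
Compose boost 3: (0.5913 + 0.8830904)/(1 + 0.5913×0.8830904) = 1.474390/1.522171 = 0.96861

u ≈ 0.96861c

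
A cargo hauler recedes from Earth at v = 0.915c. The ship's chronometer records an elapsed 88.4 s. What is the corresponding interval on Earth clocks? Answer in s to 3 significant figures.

Δt ≈ 219 s

γ = 1/√(1 − 0.915²) = 2.4786
Time dilation: Δt = γτ₀ = 2.4786 × 88.4 s = 219 s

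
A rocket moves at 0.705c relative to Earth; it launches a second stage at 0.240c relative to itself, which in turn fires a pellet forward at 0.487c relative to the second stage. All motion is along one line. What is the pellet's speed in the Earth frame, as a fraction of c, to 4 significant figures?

Compose boost 2: (0.240 + 0.705)/(1 + 0.240×0.705) = 0.9450/1.16920 = 0.808245
Compose boost 3: (0.487 + 0.808245)/(1 + 0.487×0.808245) = 1.29524/1.39362 = 0.9294

u ≈ 0.9294c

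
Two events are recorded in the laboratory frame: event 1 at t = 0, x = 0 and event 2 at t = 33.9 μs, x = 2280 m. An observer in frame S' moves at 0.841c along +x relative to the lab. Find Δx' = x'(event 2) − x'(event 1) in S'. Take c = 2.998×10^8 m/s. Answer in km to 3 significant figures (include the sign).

Δx' ≈ -11.6 km

γ = 1/√(1 − 0.841²) = 1.8483
Δx' = γ(Δx − vΔt) = 1.8483 × (2280 m − 0.841×(2.998×10^8 m/s)×33.9×10^-6 s)
= 1.8483 × (-6267.3 m) = -11.6 km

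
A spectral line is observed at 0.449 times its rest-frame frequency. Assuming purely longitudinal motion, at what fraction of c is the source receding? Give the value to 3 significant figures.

β ≈ 0.664

f_obs/f_src = √((1−β)/(1+β)) = 0.449  ⇒  (1−β)/(1+β) = 0.20160
β = |1 − D²|/(1 + D²) = |1 − 0.20160|/(1 + 0.20160) = 0.664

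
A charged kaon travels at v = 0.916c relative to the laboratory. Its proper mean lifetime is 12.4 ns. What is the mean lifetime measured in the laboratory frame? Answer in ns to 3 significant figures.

γ = 1/√(1 − 0.916²) = 2.4927
Time dilation: Δt = γτ₀ = 2.4927 × 12.4 ns = 30.9 ns

Δt ≈ 30.9 ns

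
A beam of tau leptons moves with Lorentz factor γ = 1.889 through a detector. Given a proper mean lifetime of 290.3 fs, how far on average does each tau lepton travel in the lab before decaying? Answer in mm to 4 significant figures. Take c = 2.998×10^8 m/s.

d ≈ 0.1395 mm

β = √(1 − 1/γ²) = √(1 − 1/1.889²) = 0.848384
Dilated lifetime: Δt = γτ₀ = 1.889 × 290.3 fs = 548.377 fs
d = vΔt = 0.848384c × 548.377 fs = 2.54346×10^8 m/s × 5.48377×10^-13 s = 0.1395 mm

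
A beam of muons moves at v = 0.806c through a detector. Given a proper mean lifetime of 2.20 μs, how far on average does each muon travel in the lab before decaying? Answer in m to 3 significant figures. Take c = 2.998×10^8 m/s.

γ = 1/√(1 − 0.806²) = 1.6894
Dilated lifetime: Δt = γτ₀ = 1.6894 × 2.20 μs = 3.7167 μs
d = vΔt = 0.806c × 3.7167 μs = 2.4164×10^8 m/s × 3.7167×10^-6 s = 898 m

d ≈ 898 m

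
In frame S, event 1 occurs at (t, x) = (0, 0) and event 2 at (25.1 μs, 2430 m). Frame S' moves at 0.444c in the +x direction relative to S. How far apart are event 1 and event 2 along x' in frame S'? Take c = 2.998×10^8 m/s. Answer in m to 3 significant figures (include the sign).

Δx' ≈ -1020 m

γ = 1/√(1 − 0.444²) = 1.1160
Δx' = γ(Δx − vΔt) = 1.1160 × (2430 m − 0.444×(2.998×10^8 m/s)×25.1×10^-6 s)
= 1.1160 × (-911.09 m) = -1020 m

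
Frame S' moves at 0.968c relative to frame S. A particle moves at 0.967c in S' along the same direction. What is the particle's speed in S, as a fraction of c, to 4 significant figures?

u ≈ 0.9995c

Relativistic velocity addition: u = (u' + v)/(1 + u'v/c²)
= (0.967 + 0.968)/(1 + 0.967×0.968) = 1.935/1.93606 = 0.9995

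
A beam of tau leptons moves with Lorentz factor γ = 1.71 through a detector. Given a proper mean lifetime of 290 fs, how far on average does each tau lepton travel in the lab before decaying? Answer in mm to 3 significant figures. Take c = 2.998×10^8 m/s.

d ≈ 0.121 mm

β = √(1 − 1/γ²) = √(1 − 1/1.71²) = 0.81118
Dilated lifetime: Δt = γτ₀ = 1.71 × 290 fs = 495.90 fs
d = vΔt = 0.81118c × 495.90 fs = 2.4319×10^8 m/s × 4.9590×10^-13 s = 0.121 mm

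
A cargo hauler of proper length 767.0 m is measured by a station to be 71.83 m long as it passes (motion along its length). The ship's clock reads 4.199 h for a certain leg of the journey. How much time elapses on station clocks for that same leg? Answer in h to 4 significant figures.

Length contraction ⇒ γ = L₀/L = 767.0/71.83 = 10.6780
Time dilation: Δt = γτ₀ = 10.6780 × 4.199 h = 44.84 h

Δt ≈ 44.84 h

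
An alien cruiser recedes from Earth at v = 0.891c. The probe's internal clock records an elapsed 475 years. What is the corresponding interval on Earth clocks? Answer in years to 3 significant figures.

γ = 1/√(1 − 0.891²) = 2.2026
Time dilation: Δt = γτ₀ = 2.2026 × 475 years = 1050 years

Δt ≈ 1050 years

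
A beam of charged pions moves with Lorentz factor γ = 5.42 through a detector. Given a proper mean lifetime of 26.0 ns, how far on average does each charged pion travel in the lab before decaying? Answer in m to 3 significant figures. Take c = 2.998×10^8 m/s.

β = √(1 − 1/γ²) = √(1 − 1/5.42²) = 0.98283
Dilated lifetime: Δt = γτ₀ = 5.42 × 26.0 ns = 140.92 ns
d = vΔt = 0.98283c × 140.92 ns = 2.9465×10^8 m/s × 1.4092×10^-7 s = 41.5 m

d ≈ 41.5 m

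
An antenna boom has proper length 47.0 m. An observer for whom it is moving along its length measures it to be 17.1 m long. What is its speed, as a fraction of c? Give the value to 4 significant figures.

γ = L₀/L = 47.0/17.1 = 2.74854
β = √(1 − 1/γ²) = 0.9315

β ≈ 0.9315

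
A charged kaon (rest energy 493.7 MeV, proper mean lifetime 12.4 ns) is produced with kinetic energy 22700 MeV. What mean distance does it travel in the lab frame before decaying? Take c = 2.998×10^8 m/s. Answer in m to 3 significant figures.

d ≈ 175 m

γ = 1 + K/(m₀c²) = 1 + 22700/493.7 = 46.979
β = √(1 − 1/γ²) = 0.99977
Dilated lifetime: γτ₀ = 46.979 × 12.4 ns = 582.54 ns
d = βc·γτ₀ = 0.99977 × (2.998×10^8 m/s) × 5.8254×10^-7 s = 175 m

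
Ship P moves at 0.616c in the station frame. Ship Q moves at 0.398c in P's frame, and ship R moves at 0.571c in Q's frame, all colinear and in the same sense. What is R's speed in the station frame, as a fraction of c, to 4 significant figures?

Compose boost 2: (0.398 + 0.616)/(1 + 0.398×0.616) = 1.014/1.24517 = 0.814348
Compose boost 3: (0.571 + 0.814348)/(1 + 0.571×0.814348) = 1.38535/1.46499 = 0.9456

u ≈ 0.9456c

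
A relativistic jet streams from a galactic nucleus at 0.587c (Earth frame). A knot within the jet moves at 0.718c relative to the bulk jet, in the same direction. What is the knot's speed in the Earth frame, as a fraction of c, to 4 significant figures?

Relativistic velocity addition: u = (u' + v)/(1 + u'v/c²)
= (0.718 + 0.587)/(1 + 0.718×0.587) = 1.305/1.42147 = 0.9181

u ≈ 0.9181c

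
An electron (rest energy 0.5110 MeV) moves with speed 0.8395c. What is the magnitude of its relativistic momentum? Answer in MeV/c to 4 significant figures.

γ = 1/√(1 − 0.8395²) = 1.84040
p = γβm₀c = 1.84040 × 0.8395 × 0.5110 MeV/c = 0.7895 MeV/c

p ≈ 0.7895 MeV/c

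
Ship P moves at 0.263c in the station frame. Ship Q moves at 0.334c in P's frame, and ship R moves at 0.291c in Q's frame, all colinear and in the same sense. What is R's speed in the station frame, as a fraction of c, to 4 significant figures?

Compose boost 2: (0.334 + 0.263)/(1 + 0.334×0.263) = 0.5970/1.08784 = 0.548793
Compose boost 3: (0.291 + 0.548793)/(1 + 0.291×0.548793) = 0.839793/1.15970 = 0.7241

u ≈ 0.7241c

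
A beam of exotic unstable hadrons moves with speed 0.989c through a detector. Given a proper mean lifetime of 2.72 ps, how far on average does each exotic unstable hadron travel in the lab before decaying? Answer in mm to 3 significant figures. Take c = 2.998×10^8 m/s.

d ≈ 5.45 mm

γ = 1/√(1 − 0.989²) = 6.7606
Dilated lifetime: Δt = γτ₀ = 6.7606 × 2.72 ps = 18.389 ps
d = vΔt = 0.989c × 18.389 ps = 2.9650×10^8 m/s × 1.8389×10^-11 s = 5.45 mm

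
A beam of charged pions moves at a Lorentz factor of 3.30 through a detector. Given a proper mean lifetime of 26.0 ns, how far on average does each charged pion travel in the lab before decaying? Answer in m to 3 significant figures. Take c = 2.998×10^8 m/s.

β = √(1 − 1/γ²) = √(1 − 1/3.30²) = 0.95298
Dilated lifetime: Δt = γτ₀ = 3.30 × 26.0 ns = 85.800 ns
d = vΔt = 0.95298c × 85.800 ns = 2.8570×10^8 m/s × 8.5800×10^-8 s = 24.5 m

d ≈ 24.5 m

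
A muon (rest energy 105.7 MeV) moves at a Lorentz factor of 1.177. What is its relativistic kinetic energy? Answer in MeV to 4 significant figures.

γ = 1.177 (given)
K = (γ − 1)m₀c² = (1.177 − 1) × 105.7 MeV = 0.177000 × 105.7 MeV = 18.71 MeV

K ≈ 18.71 MeV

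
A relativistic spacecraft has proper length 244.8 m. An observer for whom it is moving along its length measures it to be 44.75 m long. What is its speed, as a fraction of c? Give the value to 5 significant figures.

γ = L₀/L = 244.8/44.75 = 5.470391
β = √(1 − 1/γ²) = 0.98315

β ≈ 0.98315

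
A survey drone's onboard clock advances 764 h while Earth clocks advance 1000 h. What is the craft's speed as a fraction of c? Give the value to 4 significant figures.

γ = Δt/τ₀ = 1000/764 = 1.30890
β = √(1 − 1/γ²) = √(1 − 1/1.30890²) = 0.6452

β ≈ 0.6452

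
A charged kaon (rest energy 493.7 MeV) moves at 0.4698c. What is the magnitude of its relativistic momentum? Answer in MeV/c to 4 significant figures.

p ≈ 262.7 MeV/c

γ = 1/√(1 − 0.4698²) = 1.13279
p = γβm₀c = 1.13279 × 0.4698 × 493.7 MeV/c = 262.7 MeV/c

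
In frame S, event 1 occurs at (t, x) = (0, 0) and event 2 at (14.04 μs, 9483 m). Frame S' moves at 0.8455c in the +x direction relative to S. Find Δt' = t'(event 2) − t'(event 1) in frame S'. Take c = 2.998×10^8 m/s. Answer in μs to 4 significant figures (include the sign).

γ = 1/√(1 − 0.8455²) = 1.87275
Δt' = γ(Δt − vΔx/c²) = 1.87275 × (14.04 μs − 0.8455×9483 m / (2.998×10^8 m/s))
= 1.87275 × (-12.7041 μs) = -23.79 μs

Δt' ≈ -23.79 μs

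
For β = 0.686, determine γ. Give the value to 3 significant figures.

γ = 1/√(1 − β²) = 1/√(1 − 0.686²) = 1/√(0.52940) = 1.37

γ ≈ 1.37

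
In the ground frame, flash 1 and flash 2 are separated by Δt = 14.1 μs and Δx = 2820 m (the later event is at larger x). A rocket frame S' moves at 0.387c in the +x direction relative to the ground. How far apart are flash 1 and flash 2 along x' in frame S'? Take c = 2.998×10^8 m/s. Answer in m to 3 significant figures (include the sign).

Δx' ≈ 1280 m

γ = 1/√(1 − 0.387²) = 1.0845
Δx' = γ(Δx − vΔt) = 1.0845 × (2820 m − 0.387×(2.998×10^8 m/s)×14.1×10^-6 s)
= 1.0845 × (1184.1 m) = 1280 m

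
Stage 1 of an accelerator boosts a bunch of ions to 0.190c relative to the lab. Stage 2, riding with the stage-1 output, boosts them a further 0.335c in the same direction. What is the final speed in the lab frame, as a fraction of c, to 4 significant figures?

u ≈ 0.4936c

Compose boost 2: (0.335 + 0.190)/(1 + 0.335×0.190) = 0.5250/1.06365 = 0.4936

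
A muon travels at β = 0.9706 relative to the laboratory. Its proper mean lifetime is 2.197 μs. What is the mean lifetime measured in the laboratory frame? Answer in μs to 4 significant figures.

γ = 1/√(1 − 0.9706²) = 4.15458
Time dilation: Δt = γτ₀ = 4.15458 × 2.197 μs = 9.128 μs

Δt ≈ 9.128 μs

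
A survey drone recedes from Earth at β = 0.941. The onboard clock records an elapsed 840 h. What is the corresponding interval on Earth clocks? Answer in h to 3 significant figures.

Δt ≈ 2480 h

γ = 1/√(1 − 0.941²) = 2.9550
Time dilation: Δt = γτ₀ = 2.9550 × 840 h = 2480 h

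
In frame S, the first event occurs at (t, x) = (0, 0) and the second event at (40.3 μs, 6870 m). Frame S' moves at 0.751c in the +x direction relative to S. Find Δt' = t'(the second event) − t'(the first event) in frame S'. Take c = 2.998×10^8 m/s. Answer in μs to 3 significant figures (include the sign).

Δt' ≈ 35.0 μs

γ = 1/√(1 − 0.751²) = 1.5145
Δt' = γ(Δt − vΔx/c²) = 1.5145 × (40.3 μs − 0.751×6870 m / (2.998×10^8 m/s))
= 1.5145 × (23.091 μs) = 35.0 μs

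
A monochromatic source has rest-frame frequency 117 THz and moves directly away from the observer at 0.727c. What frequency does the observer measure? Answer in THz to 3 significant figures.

f_obs ≈ 46.5 THz

Relativistic Doppler: f_obs = f_src √((1−β)/(1+β))
= 117 × √(0.27300/1.7270) = 117 × 0.39759 = 46.5 THz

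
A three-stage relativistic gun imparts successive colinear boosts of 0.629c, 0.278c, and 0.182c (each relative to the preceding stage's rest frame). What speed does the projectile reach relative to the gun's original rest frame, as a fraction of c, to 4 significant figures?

u ≈ 0.8365c

Compose boost 2: (0.278 + 0.629)/(1 + 0.278×0.629) = 0.9070/1.17486 = 0.772006
Compose boost 3: (0.182 + 0.772006)/(1 + 0.182×0.772006) = 0.954006/1.14051 = 0.8365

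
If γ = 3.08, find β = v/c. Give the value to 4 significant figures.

β ≈ 0.9458

β = √(1 − 1/γ²) = √(1 − 1/3.08²) = √(0.894586) = 0.9458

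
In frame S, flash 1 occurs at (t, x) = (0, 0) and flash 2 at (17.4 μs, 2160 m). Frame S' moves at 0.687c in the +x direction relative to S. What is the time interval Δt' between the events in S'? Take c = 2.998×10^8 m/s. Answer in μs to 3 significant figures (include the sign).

γ = 1/√(1 − 0.687²) = 1.3762
Δt' = γ(Δt − vΔx/c²) = 1.3762 × (17.4 μs − 0.687×2160 m / (2.998×10^8 m/s))
= 1.3762 × (12.450 μs) = 17.1 μs

Δt' ≈ 17.1 μs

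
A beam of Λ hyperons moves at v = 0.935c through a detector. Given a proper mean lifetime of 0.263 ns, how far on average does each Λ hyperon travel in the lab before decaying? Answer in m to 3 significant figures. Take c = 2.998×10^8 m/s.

d ≈ 0.208 m

γ = 1/√(1 − 0.935²) = 2.8197
Dilated lifetime: Δt = γτ₀ = 2.8197 × 0.263 ns = 0.74158 ns
d = vΔt = 0.935c × 0.74158 ns = 2.8031×10^8 m/s × 7.4158×10^-10 s = 0.208 m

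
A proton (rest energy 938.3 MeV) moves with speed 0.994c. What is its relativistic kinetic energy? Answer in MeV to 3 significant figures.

γ = 1/√(1 − 0.994²) = 9.1424
K = (γ − 1)m₀c² = (9.1424 − 1) × 938.3 MeV = 8.1424 × 938.3 MeV = 7640 MeV

K ≈ 7640 MeV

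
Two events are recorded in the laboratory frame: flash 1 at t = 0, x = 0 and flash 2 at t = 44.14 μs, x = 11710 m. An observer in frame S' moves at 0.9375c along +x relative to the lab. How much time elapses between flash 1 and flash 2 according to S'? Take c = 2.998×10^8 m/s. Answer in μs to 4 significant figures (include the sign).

γ = 1/√(1 − 0.9375²) = 2.87368
Δt' = γ(Δt − vΔx/c²) = 2.87368 × (44.14 μs − 0.9375×11710 m / (2.998×10^8 m/s))
= 2.87368 × (7.52184 μs) = 21.62 μs

Δt' ≈ 21.62 μs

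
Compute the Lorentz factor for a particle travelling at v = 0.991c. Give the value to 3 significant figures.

γ ≈ 7.47

γ = 1/√(1 − β²) = 1/√(1 − 0.991²) = 1/√(0.017919) = 7.47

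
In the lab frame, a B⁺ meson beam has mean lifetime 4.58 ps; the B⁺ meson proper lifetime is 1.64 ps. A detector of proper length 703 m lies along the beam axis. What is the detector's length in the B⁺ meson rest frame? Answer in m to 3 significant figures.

L ≈ 252 m

Time dilation ⇒ γ = Δt/τ₀ = 4.58/1.64 = 2.7927
Length contraction: L = L₀/γ = 703/2.7927 = 252 m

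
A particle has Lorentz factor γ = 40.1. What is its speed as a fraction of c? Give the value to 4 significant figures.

β = √(1 − 1/γ²) = √(1 − 1/40.1²) = √(0.999378) = 0.9997

β ≈ 0.9997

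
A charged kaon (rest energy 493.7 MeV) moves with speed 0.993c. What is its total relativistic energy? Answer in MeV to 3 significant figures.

E ≈ 4180 MeV

γ = 1/√(1 − 0.993²) = 8.4664
E = γm₀c² = 8.4664 × 493.7 MeV = 4180 MeV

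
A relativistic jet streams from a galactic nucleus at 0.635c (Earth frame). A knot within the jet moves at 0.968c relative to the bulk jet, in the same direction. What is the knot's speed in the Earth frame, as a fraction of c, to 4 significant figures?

u ≈ 0.9928c

Relativistic velocity addition: u = (u' + v)/(1 + u'v/c²)
= (0.968 + 0.635)/(1 + 0.968×0.635) = 1.603/1.61468 = 0.9928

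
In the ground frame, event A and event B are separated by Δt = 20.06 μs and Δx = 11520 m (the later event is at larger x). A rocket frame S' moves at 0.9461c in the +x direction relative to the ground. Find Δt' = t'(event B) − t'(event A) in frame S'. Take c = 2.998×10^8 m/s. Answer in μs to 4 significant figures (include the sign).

γ = 1/√(1 − 0.9461²) = 3.08761
Δt' = γ(Δt − vΔx/c²) = 3.08761 × (20.06 μs − 0.9461×11520 m / (2.998×10^8 m/s))
= 3.08761 × (-16.2945 μs) = -50.31 μs

Δt' ≈ -50.31 μs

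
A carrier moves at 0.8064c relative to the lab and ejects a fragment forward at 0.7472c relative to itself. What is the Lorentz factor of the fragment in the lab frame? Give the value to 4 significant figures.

γ ≈ 4.077

u_lab = (0.7472 + 0.8064)/(1 + 0.7472×0.8064) = 1.5536/1.602542 = 0.9694597
γ = 1/√(1 − 0.9694597²) = 4.077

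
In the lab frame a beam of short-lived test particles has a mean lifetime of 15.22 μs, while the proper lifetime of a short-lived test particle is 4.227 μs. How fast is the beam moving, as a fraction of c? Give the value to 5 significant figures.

β ≈ 0.96066

γ = Δt/τ₀ = 15.22/4.227 = 3.600662
β = √(1 − 1/γ²) = √(1 − 1/3.600662²) = 0.96066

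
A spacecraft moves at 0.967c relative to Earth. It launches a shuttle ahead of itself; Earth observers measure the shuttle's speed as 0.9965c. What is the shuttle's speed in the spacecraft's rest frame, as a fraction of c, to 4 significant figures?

Inverse velocity addition: u' = (u − v)/(1 − uv/c²)
= (0.9965 − 0.967)/(1 − 0.9965×0.967) = 0.02950/0.0363845 = 0.8108

u' ≈ 0.8108c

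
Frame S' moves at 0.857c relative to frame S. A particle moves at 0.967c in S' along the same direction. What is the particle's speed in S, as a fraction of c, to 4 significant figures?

Relativistic velocity addition: u = (u' + v)/(1 + u'v/c²)
= (0.967 + 0.857)/(1 + 0.967×0.857) = 1.824/1.82872 = 0.9974

u ≈ 0.9974c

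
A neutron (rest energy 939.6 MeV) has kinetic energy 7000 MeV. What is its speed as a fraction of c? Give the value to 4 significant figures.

γ = 1 + K/(m₀c²) = 1 + 7000/939.6 = 8.44998
β = √(1 − 1/γ²) = 0.9930

β ≈ 0.9930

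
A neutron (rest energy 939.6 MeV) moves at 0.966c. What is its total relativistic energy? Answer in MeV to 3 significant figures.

E ≈ 3630 MeV

γ = 1/√(1 − 0.966²) = 3.8678
E = γm₀c² = 3.8678 × 939.6 MeV = 3630 MeV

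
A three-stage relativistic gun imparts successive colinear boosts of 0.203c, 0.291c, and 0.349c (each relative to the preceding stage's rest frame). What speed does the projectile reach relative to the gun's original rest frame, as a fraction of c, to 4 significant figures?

Compose boost 2: (0.291 + 0.203)/(1 + 0.291×0.203) = 0.4940/1.05907 = 0.466446
Compose boost 3: (0.349 + 0.466446)/(1 + 0.349×0.466446) = 0.815446/1.16279 = 0.7013

u ≈ 0.7013c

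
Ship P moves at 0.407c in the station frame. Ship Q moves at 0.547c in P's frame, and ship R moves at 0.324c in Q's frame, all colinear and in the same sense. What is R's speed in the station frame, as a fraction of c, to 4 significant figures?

u ≈ 0.8814c

Compose boost 2: (0.547 + 0.407)/(1 + 0.547×0.407) = 0.9540/1.22263 = 0.780286
Compose boost 3: (0.324 + 0.780286)/(1 + 0.324×0.780286) = 1.10429/1.25281 = 0.8814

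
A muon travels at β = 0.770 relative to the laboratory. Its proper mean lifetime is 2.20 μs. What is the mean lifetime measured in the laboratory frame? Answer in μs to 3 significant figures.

γ = 1/√(1 − 0.770²) = 1.5673
Time dilation: Δt = γτ₀ = 1.5673 × 2.20 μs = 3.45 μs

Δt ≈ 3.45 μs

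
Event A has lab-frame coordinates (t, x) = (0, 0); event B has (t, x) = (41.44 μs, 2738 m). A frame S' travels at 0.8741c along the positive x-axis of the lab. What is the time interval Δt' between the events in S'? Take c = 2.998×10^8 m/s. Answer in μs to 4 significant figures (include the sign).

Δt' ≈ 68.88 μs

γ = 1/√(1 − 0.8741²) = 2.05869
Δt' = γ(Δt − vΔx/c²) = 2.05869 × (41.44 μs − 0.8741×2738 m / (2.998×10^8 m/s))
= 2.05869 × (33.4571 μs) = 68.88 μs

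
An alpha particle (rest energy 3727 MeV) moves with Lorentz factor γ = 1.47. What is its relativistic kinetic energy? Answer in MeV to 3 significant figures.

γ = 1.47 (given)
K = (γ − 1)m₀c² = (1.47 − 1) × 3727 MeV = 0.47000 × 3727 MeV = 1750 MeV

K ≈ 1750 MeV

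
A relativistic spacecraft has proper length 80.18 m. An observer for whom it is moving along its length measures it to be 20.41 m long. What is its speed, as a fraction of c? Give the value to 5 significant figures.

γ = L₀/L = 80.18/20.41 = 3.928466
β = √(1 − 1/γ²) = 0.96706

β ≈ 0.96706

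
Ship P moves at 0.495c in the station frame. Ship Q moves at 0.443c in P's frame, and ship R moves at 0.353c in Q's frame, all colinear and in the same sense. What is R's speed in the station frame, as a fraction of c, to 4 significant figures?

u ≈ 0.8826c

Compose boost 2: (0.443 + 0.495)/(1 + 0.443×0.495) = 0.9380/1.21928 = 0.769303
Compose boost 3: (0.353 + 0.769303)/(1 + 0.353×0.769303) = 1.12230/1.27156 = 0.8826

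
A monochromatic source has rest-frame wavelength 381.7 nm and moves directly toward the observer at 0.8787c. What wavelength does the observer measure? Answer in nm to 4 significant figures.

λ_obs ≈ 96.99 nm

Relativistic Doppler: λ_obs = λ_src √((1−β)/(1+β))
= 381.7 × √(0.121300/1.87870) = 381.7 × 0.254098 = 96.99 nm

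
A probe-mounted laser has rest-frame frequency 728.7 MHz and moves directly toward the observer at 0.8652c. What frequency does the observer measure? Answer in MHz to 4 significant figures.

f_obs ≈ 2711 MHz

Relativistic Doppler: f_obs = f_src √((1+β)/(1−β))
= 728.7 × √(1.86520/0.134800) = 728.7 × 3.71978 = 2711 MHz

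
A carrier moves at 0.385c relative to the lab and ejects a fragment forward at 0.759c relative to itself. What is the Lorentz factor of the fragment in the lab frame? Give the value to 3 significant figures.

γ ≈ 2.15

u_lab = (0.759 + 0.385)/(1 + 0.759×0.385) = 1.144/1.29222 = 0.885302
γ = 1/√(1 − 0.885302²) = 2.15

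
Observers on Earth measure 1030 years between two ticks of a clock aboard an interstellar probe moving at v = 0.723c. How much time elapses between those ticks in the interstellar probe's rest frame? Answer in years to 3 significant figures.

γ = 1/√(1 − 0.723²) = 1.4475
Proper time: τ₀ = Δt/γ = 1030/1.4475 = 712 years

τ₀ ≈ 712 years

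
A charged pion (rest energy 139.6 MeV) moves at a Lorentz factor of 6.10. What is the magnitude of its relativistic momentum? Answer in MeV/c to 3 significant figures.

p ≈ 840 MeV/c

β = √(1 − 1/γ²) = √(1 − 1/6.10²) = 0.98647
p = γβm₀c = 6.10 × 0.98647 × 139.6 MeV/c = 840 MeV/c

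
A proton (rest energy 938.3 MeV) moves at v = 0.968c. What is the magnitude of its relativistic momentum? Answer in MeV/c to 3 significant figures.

γ = 1/√(1 − 0.968²) = 3.9849
p = γβm₀c = 3.9849 × 0.968 × 938.3 MeV/c = 3620 MeV/c

p ≈ 3620 MeV/c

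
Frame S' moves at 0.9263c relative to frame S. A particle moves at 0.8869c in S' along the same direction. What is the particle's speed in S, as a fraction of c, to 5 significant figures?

Relativistic velocity addition: u = (u' + v)/(1 + u'v/c²)
= (0.8869 + 0.9263)/(1 + 0.8869×0.9263) = 1.8132/1.821535 = 0.99542

u ≈ 0.99542c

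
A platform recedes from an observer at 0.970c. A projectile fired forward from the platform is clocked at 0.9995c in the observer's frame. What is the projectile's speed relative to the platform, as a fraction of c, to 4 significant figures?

u' ≈ 0.9677c

Inverse velocity addition: u' = (u − v)/(1 − uv/c²)
= (0.9995 − 0.970)/(1 − 0.9995×0.970) = 0.02950/0.0304850 = 0.9677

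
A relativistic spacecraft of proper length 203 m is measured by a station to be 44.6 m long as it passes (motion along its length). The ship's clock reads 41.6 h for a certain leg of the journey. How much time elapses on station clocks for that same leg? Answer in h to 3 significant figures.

Δt ≈ 189 h

Length contraction ⇒ γ = L₀/L = 203/44.6 = 4.5516
Time dilation: Δt = γτ₀ = 4.5516 × 41.6 h = 189 h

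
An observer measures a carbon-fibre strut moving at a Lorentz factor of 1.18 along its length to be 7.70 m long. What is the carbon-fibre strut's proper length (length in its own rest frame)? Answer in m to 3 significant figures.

L₀ ≈ 9.09 m

γ = 1.18 (given)
L₀ = γL = 1.18 × 7.70 = 9.09 m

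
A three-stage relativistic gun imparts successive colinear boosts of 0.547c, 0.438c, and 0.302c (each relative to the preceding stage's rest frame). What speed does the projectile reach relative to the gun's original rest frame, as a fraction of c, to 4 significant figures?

Compose boost 2: (0.438 + 0.547)/(1 + 0.438×0.547) = 0.9850/1.23959 = 0.794620
Compose boost 3: (0.302 + 0.794620)/(1 + 0.302×0.794620) = 1.09662/1.23998 = 0.8844

u ≈ 0.8844c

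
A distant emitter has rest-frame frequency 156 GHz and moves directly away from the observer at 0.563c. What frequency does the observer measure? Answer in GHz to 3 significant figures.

f_obs ≈ 82.5 GHz

Relativistic Doppler: f_obs = f_src √((1−β)/(1+β))
= 156 × √(0.43700/1.5630) = 156 × 0.52876 = 82.5 GHz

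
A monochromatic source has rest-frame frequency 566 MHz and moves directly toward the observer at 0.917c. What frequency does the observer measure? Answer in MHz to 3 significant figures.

Relativistic Doppler: f_obs = f_src √((1+β)/(1−β))
= 566 × √(1.9170/0.083000) = 566 × 4.8059 = 2720 MHz

f_obs ≈ 2720 MHz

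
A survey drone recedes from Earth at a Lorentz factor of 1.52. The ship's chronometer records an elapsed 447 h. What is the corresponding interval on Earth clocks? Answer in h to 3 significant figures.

Δt ≈ 679 h

γ = 1.52 (given)
Time dilation: Δt = γτ₀ = 1.52 × 447 h = 679 h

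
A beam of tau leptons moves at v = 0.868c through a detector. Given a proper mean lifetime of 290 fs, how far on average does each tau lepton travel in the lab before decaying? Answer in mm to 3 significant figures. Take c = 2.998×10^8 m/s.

γ = 1/√(1 − 0.868²) = 2.0138
Dilated lifetime: Δt = γτ₀ = 2.0138 × 290 fs = 584.01 fs
d = vΔt = 0.868c × 584.01 fs = 2.6023×10^8 m/s × 5.8401×10^-13 s = 0.152 mm

d ≈ 0.152 mm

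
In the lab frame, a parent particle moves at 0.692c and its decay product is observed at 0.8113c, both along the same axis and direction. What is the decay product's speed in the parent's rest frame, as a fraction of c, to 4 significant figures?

Inverse velocity addition: u' = (u − v)/(1 − uv/c²)
= (0.8113 − 0.692)/(1 − 0.8113×0.692) = 0.1193/0.438580 = 0.2720

u' ≈ 0.2720c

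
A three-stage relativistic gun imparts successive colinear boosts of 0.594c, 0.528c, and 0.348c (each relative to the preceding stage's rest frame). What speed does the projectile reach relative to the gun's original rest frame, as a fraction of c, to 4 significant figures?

u ≈ 0.9267c

Compose boost 2: (0.528 + 0.594)/(1 + 0.528×0.594) = 1.122/1.31363 = 0.854120
Compose boost 3: (0.348 + 0.854120)/(1 + 0.348×0.854120) = 1.20212/1.29723 = 0.9267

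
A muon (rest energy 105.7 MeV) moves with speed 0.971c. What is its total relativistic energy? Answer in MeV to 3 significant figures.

E ≈ 442 MeV

γ = 1/√(1 − 0.971²) = 4.1827
E = γm₀c² = 4.1827 × 105.7 MeV = 442 MeV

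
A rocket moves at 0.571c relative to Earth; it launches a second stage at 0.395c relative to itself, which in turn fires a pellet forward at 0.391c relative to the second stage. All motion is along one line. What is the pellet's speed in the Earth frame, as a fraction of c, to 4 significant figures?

u ≈ 0.9014c

Compose boost 2: (0.395 + 0.571)/(1 + 0.395×0.571) = 0.9660/1.22554 = 0.788221
Compose boost 3: (0.391 + 0.788221)/(1 + 0.391×0.788221) = 1.17922/1.30819 = 0.9014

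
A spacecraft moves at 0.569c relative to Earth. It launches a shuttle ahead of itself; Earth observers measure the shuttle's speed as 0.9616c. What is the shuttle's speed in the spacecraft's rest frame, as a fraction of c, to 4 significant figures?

u' ≈ 0.8670c

Inverse velocity addition: u' = (u − v)/(1 − uv/c²)
= (0.9616 − 0.569)/(1 − 0.9616×0.569) = 0.3926/0.452850 = 0.8670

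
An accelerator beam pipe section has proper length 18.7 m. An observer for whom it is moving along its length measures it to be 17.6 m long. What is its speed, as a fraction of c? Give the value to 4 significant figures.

γ = L₀/L = 18.7/17.6 = 1.06250
β = √(1 − 1/γ²) = 0.3379

β ≈ 0.3379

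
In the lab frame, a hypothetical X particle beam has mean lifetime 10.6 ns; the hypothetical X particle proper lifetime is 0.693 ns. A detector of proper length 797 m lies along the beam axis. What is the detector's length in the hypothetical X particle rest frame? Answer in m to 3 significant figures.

L ≈ 52.1 m

Time dilation ⇒ γ = Δt/τ₀ = 10.6/0.693 = 15.296
Length contraction: L = L₀/γ = 797/15.296 = 52.1 m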